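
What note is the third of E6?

G♯

E6 is built on E; its 3rd is a major 3rd above the root.
A third above E uses the letter G, and the major 3rd above E is G♯.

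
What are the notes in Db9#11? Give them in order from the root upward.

Db, F, Ab, Cb, Eb, G

Root Db, quality dominant ninth sharp eleven:
root → Db
3rd (major 3rd) → F
5th (perfect 5th) → Ab
7th (minor 7th) → Cb
9th (major 9th) → Eb
11th (augmented 11th) → G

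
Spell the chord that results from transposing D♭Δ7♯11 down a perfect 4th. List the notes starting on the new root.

Ab  C  Eb  G  D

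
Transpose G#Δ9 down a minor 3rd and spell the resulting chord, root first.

E# – G## – B# – D## – F##

Transposed root: G# → E# (minor 3rd down). So we spell E# major ninth:
root → E#
3rd (major 3rd) → G##
5th (perfect 5th) → B#
7th (major 7th) → D##
9th (major 9th) → F##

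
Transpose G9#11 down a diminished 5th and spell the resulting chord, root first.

A diminished 5th down from G is C♯, so the new chord is C♯ dominant ninth sharp eleven.
root → C♯
3rd (major 3rd) → E♯
5th (perfect 5th) → G♯
7th (minor 7th) → B
9th (major 9th) → D♯
11th (augmented 11th) → F𝄪

C♯  E♯  G♯  B  D♯  F𝄪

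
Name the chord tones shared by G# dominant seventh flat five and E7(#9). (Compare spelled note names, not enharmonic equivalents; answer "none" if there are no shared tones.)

G# dominant seventh flat five: G# B# D F#
E7(#9): E G# B D F##
Common to both → G#, D.

G#, D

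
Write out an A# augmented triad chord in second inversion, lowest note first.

In root position, A# augmented triad is A♯–C𝄪–E𝄪.
Second inversion puts the fifth (E𝄪) in the bass.

E𝄪 – A♯ – C𝄪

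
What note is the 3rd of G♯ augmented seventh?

Root of G♯ augmented seventh = G#. The 3rd is a major 3rd: G# up a major 3rd → B#.

B#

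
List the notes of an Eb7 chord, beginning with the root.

Eb – G – Bb – Db

Root Eb, quality dominant seventh:
- root: Eb
- major 3rd: G
- perfect 5th: Bb
- minor 7th: Db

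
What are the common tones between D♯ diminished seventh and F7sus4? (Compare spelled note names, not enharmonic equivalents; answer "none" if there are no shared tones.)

C

D♯ diminished seventh = D#, F#, A, C.
F7sus4 = F, Bb, C, Eb.
Shared: C.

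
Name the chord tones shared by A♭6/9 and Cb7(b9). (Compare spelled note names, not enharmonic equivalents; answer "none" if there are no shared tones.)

A♭6/9 = Ab, C, Eb, F, Bb.
Cb7(b9) = Cb, Eb, Gb, Bbb, Dbb.
Shared: Eb.

Eb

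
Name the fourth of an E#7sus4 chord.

A#

E#7sus4 is built on E#; its 4th is a perfect 4th above the root.
A fourth above E uses the letter A, and the perfect 4th above E# is A#.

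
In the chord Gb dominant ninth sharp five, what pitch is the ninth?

Gb dominant ninth sharp five is built on Gb; its 9th is a major 9th above the root.
A second above G uses the letter A, and the major 9th above Gb is Ab.

Ab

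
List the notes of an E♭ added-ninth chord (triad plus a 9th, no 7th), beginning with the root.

E♭ added-ninth: added-ninth on E-flat.
E-flat — root
G — major 3rd
B-flat — perfect 5th
F — major 9th

E-flat G B-flat F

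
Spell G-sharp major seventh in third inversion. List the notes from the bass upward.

F𝄪, G♯, B♯, D♯

In root position, G-sharp major seventh is G♯–B♯–D♯–F𝄪.
Third inversion puts the seventh (F𝄪) in the bass.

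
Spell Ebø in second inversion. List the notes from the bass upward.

Ebø = Eb–Gb–Bbb–Db; second inversion → fifth (Bbb) lowest.

Bbb, Db, Eb, Gb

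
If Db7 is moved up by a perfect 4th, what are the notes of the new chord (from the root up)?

Gb  Bb  Db  Fb

Transposed root: Db → Gb (perfect 4th up). So we spell Gb dominant seventh:
- root: Gb
- major 3rd: Bb
- perfect 5th: Db
- minor 7th: Fb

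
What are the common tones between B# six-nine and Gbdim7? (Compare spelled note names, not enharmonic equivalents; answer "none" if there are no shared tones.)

B# six-nine: B♯ D𝄪 F𝄪 G𝄪 C𝄪
Gbdim7: G♭ B𝄫 D𝄫 F𝄫
Common to both → none.

none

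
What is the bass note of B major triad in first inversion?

D-sharp

B major triad in root position is B–D-sharp–F-sharp.
First inversion places the third in the bass, which is D-sharp.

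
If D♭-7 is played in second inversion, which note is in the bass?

D♭-7 in root position is Db–Fb–Ab–Cb.
Second inversion places the fifth in the bass, which is Ab.

Ab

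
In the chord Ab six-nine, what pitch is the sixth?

Ab six-nine is built on Ab; its 6th is a major 6th above the root.
A sixth above A uses the letter F, and the major 6th above Ab is F.

F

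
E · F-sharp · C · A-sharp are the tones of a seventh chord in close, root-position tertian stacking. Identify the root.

Stacking in thirds gives F-sharp – A-sharp – C – E, so F-sharp is the root — F-sharp dominant seventh flat five.

F-sharp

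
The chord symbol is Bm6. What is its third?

D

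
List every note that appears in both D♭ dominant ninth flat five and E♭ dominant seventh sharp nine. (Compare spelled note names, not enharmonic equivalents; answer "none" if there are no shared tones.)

D♭ dominant ninth flat five: D-flat F A-double-flat C-flat E-flat
E♭ dominant seventh sharp nine: E-flat G B-flat D-flat F-sharp
Common to both → D-flat, E-flat.

D-flat – E-flat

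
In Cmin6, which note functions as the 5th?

G

Cmin6 is built on C; its 5th is a perfect 5th above the root.
A fifth above C uses the letter G, and the perfect 5th above C is G.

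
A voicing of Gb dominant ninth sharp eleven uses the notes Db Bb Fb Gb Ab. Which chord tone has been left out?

C

The full Gb dominant ninth sharp eleven chord is Gb, Bb, Db, Fb, Ab, C.
Comparing with the voicing, the augmented 11th (11th) — C — is absent.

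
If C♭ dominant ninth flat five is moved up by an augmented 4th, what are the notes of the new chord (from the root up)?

F  A  C♭  E♭  G

An augmented 4th up from C♭ is F, so the new chord is F dominant ninth flat five.
root → F
3rd (major 3rd) → A
5th (diminished 5th) → C♭
7th (minor 7th) → E♭
9th (major 9th) → G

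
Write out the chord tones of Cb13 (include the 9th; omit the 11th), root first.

Cb13: dominant thirteenth on Cb.
Root: Cb
Major 3rd (3rd): Eb
Perfect 5th (5th): Gb
Minor 7th (7th): Bbb
Major 9th (9th): Db
Major 13th (13th): Ab

Cb – Eb – Gb – Bbb – Db – Ab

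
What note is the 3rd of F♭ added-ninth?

Ab

Root of F♭ added-ninth = Fb. The 3rd is a major 3rd: Fb up a major 3rd → Ab.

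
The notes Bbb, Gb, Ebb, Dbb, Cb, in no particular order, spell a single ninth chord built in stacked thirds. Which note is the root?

Cb

Arranged so that each adjacent pair is a third by letter name: Cb – Ebb – Gb – Bbb – Dbb.
The bottom of that stack, Cb, is the root (this is Cb minor seventh flat nine).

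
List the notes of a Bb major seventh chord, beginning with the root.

Bb major seventh is a major seventh built on B-flat.
Root: B-flat
Major 3rd (3rd): D
Perfect 5th (5th): F
Major 7th (7th): A

B-flat D F A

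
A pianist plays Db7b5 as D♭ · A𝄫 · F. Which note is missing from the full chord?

The full Db7b5 chord is D♭, F, A𝄫, C♭.
Comparing with the voicing, the minor 7th (7th) — C♭ — is absent.

C♭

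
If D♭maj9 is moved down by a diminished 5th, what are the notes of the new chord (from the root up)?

Transposed root: Db → G (diminished 5th down). So we spell G major ninth:
Root: G
Major 3rd (3rd): B
Perfect 5th (5th): D
Major 7th (7th): F#
Major 9th (9th): A

G B D F# A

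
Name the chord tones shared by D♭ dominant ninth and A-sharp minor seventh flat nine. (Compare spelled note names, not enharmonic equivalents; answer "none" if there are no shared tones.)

none

D♭ dominant ninth = D-flat, F, A-flat, C-flat, E-flat.
A-sharp minor seventh flat nine = A-sharp, C-sharp, E-sharp, G-sharp, B.
Shared: none.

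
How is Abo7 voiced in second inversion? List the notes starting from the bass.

Abo7 = Ab–Cb–Ebb–Gbb; second inversion → fifth (Ebb) lowest.

Ebb – Gbb – Ab – Cb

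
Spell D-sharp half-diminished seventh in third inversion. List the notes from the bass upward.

C-sharp D-sharp F-sharp A

In root position, D-sharp half-diminished seventh is D-sharp–F-sharp–A–C-sharp.
Third inversion puts the seventh (C-sharp) in the bass.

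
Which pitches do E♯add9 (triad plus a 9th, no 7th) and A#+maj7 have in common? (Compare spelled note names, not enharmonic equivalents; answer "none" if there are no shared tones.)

E♯add9 = E#, G##, B#, F##.
A#+maj7 = A#, C##, E##, G##.
Shared: G##.

G##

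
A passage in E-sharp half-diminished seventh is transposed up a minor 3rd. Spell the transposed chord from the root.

Transposed root: E♯ → G♯ (minor 3rd up). So we spell G♯ half-diminished seventh:
root → G♯
3rd (minor 3rd) → B
5th (diminished 5th) → D
7th (minor 7th) → F♯

G♯  B  D  F♯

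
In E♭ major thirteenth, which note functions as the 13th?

E♭ major thirteenth is built on Eb; its 13th is a major 13th above the root.
A sixth above E uses the letter C, and the major 13th above Eb is C.

C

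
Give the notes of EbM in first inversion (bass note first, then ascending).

G  B♭  E♭

EbM = E♭–G–B♭; first inversion → third (G) lowest.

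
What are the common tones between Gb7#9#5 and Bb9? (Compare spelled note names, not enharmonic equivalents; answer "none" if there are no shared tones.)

Gb7#9#5: Gb Bb D Fb A
Bb9: Bb D F Ab C
Common to both → Bb, D.

Bb, D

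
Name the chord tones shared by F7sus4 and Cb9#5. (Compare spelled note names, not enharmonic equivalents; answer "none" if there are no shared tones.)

F7sus4: F B♭ C E♭
Cb9#5: C♭ E♭ G B𝄫 D♭
Common to both → E♭.

E♭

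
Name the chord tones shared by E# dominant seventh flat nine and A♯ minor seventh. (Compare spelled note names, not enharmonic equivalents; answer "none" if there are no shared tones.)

E-sharp

E# dominant seventh flat nine = E-sharp, G-double-sharp, B-sharp, D-sharp, F-sharp.
A♯ minor seventh = A-sharp, C-sharp, E-sharp, G-sharp.
Shared: E-sharp.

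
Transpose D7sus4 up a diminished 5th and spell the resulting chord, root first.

Transposed root: D → Ab (diminished 5th up). So we spell Ab dominant seventh suspended fourth:
Ab — root
Db — perfect 4th
Eb — perfect 5th
Gb — minor 7th

Ab – Db – Eb – Gb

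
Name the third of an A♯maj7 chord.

A♯maj7 is built on A#; its 3rd is a major 3rd above the root.
A third above A uses the letter C, and the major 3rd above A# is C##.

C##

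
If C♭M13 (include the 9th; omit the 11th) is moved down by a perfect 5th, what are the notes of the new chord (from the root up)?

Fb – Ab – Cb – Eb – Gb – Db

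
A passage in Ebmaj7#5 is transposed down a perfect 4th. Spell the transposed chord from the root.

B♭  D  F♯  A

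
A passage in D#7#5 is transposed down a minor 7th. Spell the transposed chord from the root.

A minor 7th down from D♯ is E♯, so the new chord is E♯ augmented seventh.
- root: E♯
- major 3rd: G𝄪
- augmented 5th: B𝄪
- minor 7th: D♯

E♯, G𝄪, B𝄪, D♯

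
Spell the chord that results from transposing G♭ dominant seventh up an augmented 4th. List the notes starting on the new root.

G-flat up an augmented 4th → C. New chord: C dominant seventh.
root → C
3rd (major 3rd) → E
5th (perfect 5th) → G
7th (minor 7th) → B-flat

C – E – G – B-flat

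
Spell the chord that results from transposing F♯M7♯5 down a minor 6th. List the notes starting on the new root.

A minor 6th down from F# is A#, so the new chord is A# augmented major seventh.
root → A#
3rd (major 3rd) → C##
5th (augmented 5th) → E##
7th (major 7th) → G##

A#  C##  E##  G##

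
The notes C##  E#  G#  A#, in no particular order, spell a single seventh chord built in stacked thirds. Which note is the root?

A#

Arranged so that each adjacent pair is a third by letter name: A# – C## – E# – G#.
The bottom of that stack, A#, is the root (this is A# dominant seventh).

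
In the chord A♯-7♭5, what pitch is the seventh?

G#

A♯-7♭5 is built on A#; its 7th is a minor 7th above the root.
A seventh above A uses the letter G, and the minor 7th above A# is G#.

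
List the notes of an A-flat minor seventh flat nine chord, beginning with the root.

Ab Cb Eb Gb Bbb

A-flat minor seventh flat nine: minor seventh flat nine on Ab.
- root: Ab
- minor 3rd: Cb
- perfect 5th: Eb
- minor 7th: Gb
- minor 9th: Bbb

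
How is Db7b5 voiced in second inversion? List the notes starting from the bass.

A𝄫, C♭, D♭, F

Db7b5 = D♭–F–A𝄫–C♭; second inversion → fifth (A𝄫) lowest.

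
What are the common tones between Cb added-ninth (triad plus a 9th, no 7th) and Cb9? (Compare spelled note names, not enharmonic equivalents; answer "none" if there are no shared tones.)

Cb added-ninth: C♭ E♭ G♭ D♭
Cb9: C♭ E♭ G♭ B𝄫 D♭
Common to both → C♭, E♭, G♭, D♭.

C♭, E♭, G♭, D♭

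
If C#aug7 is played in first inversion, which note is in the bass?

E♯

C#aug7 = C♯–E♯–G𝄪–B. First inversion → third in the bass = E♯.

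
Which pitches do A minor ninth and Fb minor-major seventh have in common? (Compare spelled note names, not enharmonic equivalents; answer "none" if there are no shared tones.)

none

A minor ninth: A C E G B
Fb minor-major seventh: F-flat A-double-flat C-flat E-flat
Common to both → none.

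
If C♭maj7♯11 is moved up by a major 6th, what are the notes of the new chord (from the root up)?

Ab  C  Eb  G  D

Transposed root: Cb → Ab (major 6th up). So we spell Ab major seventh sharp eleven:
Root: Ab
Major 3rd (3rd): C
Perfect 5th (5th): Eb
Major 7th (7th): G
Augmented 11th (11th): D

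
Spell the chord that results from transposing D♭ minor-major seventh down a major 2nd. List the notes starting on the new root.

C-flat, E-double-flat, G-flat, B-flat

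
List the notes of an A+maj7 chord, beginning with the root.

Root A, quality augmented major seventh:
- root: A
- major 3rd: C#
- augmented 5th: E#
- major 7th: G#

A  C#  E#  G#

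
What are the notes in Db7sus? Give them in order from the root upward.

Db, Gb, Ab, Cb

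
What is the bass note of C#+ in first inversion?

E#

C#+ in root position is C#–E#–G##.
First inversion places the third in the bass, which is E#.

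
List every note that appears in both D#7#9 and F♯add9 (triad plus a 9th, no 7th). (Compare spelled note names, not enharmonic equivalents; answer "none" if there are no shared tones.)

A#  C#

D#7#9 = D#, F##, A#, C#, E##.
F♯add9 = F#, A#, C#, G#.
Shared: A#, C#.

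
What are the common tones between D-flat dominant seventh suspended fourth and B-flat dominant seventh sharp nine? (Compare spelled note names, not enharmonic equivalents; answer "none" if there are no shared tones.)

A♭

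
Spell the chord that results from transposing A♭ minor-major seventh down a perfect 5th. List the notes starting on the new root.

A perfect 5th down from A♭ is D♭, so the new chord is D♭ minor-major seventh.
root → D♭
3rd (minor 3rd) → F♭
5th (perfect 5th) → A♭
7th (major 7th) → C

D♭ F♭ A♭ C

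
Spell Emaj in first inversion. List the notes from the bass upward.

G♯ – B – E

In root position, Emaj is E–G♯–B.
First inversion puts the third (G♯) in the bass.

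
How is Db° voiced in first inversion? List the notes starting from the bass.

Fb – Abb – Db

Db° = Db–Fb–Abb; first inversion → third (Fb) lowest.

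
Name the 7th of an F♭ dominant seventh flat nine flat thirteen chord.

E𝄫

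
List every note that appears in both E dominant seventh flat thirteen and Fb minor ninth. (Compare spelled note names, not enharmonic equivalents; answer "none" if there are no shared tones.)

E dominant seventh flat thirteen = E, G-sharp, B, D, C.
Fb minor ninth = F-flat, A-double-flat, C-flat, E-double-flat, G-flat.
Shared: none.

none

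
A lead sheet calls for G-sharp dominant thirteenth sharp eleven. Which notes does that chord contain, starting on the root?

Root G-sharp, quality dominant thirteenth sharp eleven:
G-sharp — root
B-sharp — major 3rd
D-sharp — perfect 5th
F-sharp — minor 7th
A-sharp — major 9th
C-double-sharp — augmented 11th
E-sharp — major 13th

G-sharp – B-sharp – D-sharp – F-sharp – A-sharp – C-double-sharp – E-sharp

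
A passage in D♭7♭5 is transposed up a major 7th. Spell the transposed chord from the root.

D♭ up a major 7th → C. New chord: C dominant seventh flat five.
C — root
E — major 3rd
G♭ — diminished 5th
B♭ — minor 7th

C – E – G♭ – B♭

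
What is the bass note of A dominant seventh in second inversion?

A dominant seventh in root position is A–C♯–E–G.
Second inversion places the fifth in the bass, which is E.

E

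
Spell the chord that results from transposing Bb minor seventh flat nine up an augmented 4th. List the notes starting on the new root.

E – G – B – D – F

Bb up an augmented 4th → E. New chord: E minor seventh flat nine.
E — root
G — minor 3rd
B — perfect 5th
D — minor 7th
F — minor 9th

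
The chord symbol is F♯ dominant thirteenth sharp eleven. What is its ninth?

F♯ dominant thirteenth sharp eleven is built on F-sharp; its 9th is a major 9th above the root.
A second above F uses the letter G, and the major 9th above F-sharp is G-sharp.

G-sharp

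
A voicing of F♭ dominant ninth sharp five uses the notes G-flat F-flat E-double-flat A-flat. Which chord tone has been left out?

C

F♭ dominant ninth sharp five = F-flat, A-flat, C, E-double-flat, G-flat. The voicing lacks the 5th (augmented 5th), C.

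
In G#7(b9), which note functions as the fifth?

G#7(b9) is built on G♯; its 5th is a perfect 5th above the root.
A fifth above G uses the letter D, and the perfect 5th above G♯ is D♯.

D♯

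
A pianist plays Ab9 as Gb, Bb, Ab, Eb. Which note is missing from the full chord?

C

Ab9 = Ab, C, Eb, Gb, Bb. The voicing lacks the 3rd (major 3rd), C.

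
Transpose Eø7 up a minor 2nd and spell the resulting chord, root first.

F, A♭, C♭, E♭

Transposed root: E → F (minor 2nd up). So we spell F half-diminished seventh:
F — root
A♭ — minor 3rd
C♭ — diminished 5th
E♭ — minor 7th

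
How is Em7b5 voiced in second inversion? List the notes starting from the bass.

Bb – D – E – G

Em7b5 = E–G–Bb–D; second inversion → fifth (Bb) lowest.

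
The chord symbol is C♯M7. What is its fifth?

G#

Root of C♯M7 = C#. The 5th is a perfect 5th: C# up a perfect 5th → G#.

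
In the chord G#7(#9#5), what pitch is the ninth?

A𝄪

Root of G#7(#9#5) = G♯. The 9th is an augmented 9th: G♯ up an augmented 9th → A𝄪.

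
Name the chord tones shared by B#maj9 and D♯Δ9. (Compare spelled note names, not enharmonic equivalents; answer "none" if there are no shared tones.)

F𝄪 C𝄪

B#maj9 = B♯, D𝄪, F𝄪, A𝄪, C𝄪.
D♯Δ9 = D♯, F𝄪, A♯, C𝄪, E♯.
Shared: F𝄪, C𝄪.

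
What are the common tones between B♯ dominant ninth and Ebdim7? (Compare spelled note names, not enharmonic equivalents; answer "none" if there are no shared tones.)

none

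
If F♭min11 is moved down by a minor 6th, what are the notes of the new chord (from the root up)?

Transposed root: Fb → Ab (minor 6th down). So we spell Ab minor eleventh:
Ab — root
Cb — minor 3rd
Eb — perfect 5th
Gb — minor 7th
Bb — major 9th
Db — perfect 11th

Ab Cb Eb Gb Bb Db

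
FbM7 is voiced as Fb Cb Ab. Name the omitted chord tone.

Eb

The full FbM7 chord is Fb, Ab, Cb, Eb.
Comparing with the voicing, the major 7th (7th) — Eb — is absent.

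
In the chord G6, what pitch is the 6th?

E

Root of G6 = G. The 6th is a major 6th: G up a major 6th → E.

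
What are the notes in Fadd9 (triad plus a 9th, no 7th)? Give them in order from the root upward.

F A C G

Fadd9: added-ninth on F.
root → F
3rd (major 3rd) → A
5th (perfect 5th) → C
9th (major 9th) → G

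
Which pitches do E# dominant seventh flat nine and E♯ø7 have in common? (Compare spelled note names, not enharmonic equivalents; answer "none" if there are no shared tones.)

E#  D#

E# dominant seventh flat nine = E#, G##, B#, D#, F#.
E♯ø7 = E#, G#, B, D#.
Shared: E#, D#.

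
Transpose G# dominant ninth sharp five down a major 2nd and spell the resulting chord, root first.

F♯ A♯ C𝄪 E G♯

Transposed root: G♯ → F♯ (major 2nd down). So we spell F♯ dominant ninth sharp five:
root → F♯
3rd (major 3rd) → A♯
5th (augmented 5th) → C𝄪
7th (minor 7th) → E
9th (major 9th) → G♯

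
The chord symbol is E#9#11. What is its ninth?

E#9#11 is built on E#; its 9th is a major 9th above the root.
A second above E uses the letter F, and the major 9th above E# is F##.

F##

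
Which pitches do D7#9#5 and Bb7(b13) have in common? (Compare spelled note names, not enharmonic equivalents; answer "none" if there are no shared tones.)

D

D7#9#5: D F♯ A♯ C E♯
Bb7(b13): B♭ D F A♭ G♭
Common to both → D.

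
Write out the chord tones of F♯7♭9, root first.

Root F#, quality dominant seventh flat nine:
root → F#
3rd (major 3rd) → A#
5th (perfect 5th) → C#
7th (minor 7th) → E
9th (minor 9th) → G

F#  A#  C#  E  G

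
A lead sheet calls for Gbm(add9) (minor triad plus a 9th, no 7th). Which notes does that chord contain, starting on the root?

Gb – Bbb – Db – Ab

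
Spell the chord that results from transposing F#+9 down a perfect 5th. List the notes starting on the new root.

F♯ down a perfect 5th → B. New chord: B dominant ninth sharp five.
Root: B
Major 3rd (3rd): D♯
Augmented 5th (5th): F𝄪
Minor 7th (7th): A
Major 9th (9th): C♯

B – D♯ – F𝄪 – A – C♯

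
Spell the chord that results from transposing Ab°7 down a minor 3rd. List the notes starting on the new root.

F, Ab, Cb, Ebb

A minor 3rd down from Ab is F, so the new chord is F diminished seventh.
F — root
Ab — minor 3rd
Cb — diminished 5th
Ebb — diminished 7th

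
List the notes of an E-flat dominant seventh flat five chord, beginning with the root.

E-flat dominant seventh flat five: dominant seventh flat five on E-flat.
Root: E-flat
Major 3rd (3rd): G
Diminished 5th (5th): B-double-flat
Minor 7th (7th): D-flat

E-flat – G – B-double-flat – D-flat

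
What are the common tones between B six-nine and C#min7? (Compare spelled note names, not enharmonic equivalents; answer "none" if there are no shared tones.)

B six-nine: B D# F# G# C#
C#min7: C# E G# B
Common to both → B, G#, C#.

B G# C#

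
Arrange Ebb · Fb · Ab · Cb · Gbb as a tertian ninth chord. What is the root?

Stacking in thirds gives Fb – Ab – Cb – Ebb – Gbb, so Fb is the root — Fb dominant seventh flat nine.

Fb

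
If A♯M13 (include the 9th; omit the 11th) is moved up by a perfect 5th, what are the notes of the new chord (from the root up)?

E#  G##  B#  D##  F##  C##

Transposed root: A# → E# (perfect 5th up). So we spell E# major thirteenth:
- root: E#
- major 3rd: G##
- perfect 5th: B#
- major 7th: D##
- major 9th: F##
- major 13th: C##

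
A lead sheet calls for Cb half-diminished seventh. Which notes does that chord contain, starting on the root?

Cb, Ebb, Gbb, Bbb

Cb half-diminished seventh is a half-diminished seventh built on Cb.
- root: Cb
- minor 3rd: Ebb
- diminished 5th: Gbb
- minor 7th: Bbb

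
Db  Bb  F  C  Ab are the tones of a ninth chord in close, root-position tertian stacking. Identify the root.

Bb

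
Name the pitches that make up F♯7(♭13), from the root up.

F#, A#, C#, E, D

Root F#, quality dominant seventh flat thirteen:
Root: F#
Major 3rd (3rd): A#
Perfect 5th (5th): C#
Minor 7th (7th): E
Minor 13th (13th): D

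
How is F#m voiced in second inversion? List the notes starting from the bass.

C#, F#, A

F#m = F#–A–C#; second inversion → fifth (C#) lowest.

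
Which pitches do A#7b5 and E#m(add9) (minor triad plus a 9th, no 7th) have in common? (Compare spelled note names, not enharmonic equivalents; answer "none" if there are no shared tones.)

A#7b5 = A#, C##, E, G#.
E#m(add9) = E#, G#, B#, F##.
Shared: G#.

G#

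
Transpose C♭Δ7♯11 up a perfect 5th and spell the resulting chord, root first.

Transposed root: Cb → Gb (perfect 5th up). So we spell Gb major seventh sharp eleven:
Root: Gb
Major 3rd (3rd): Bb
Perfect 5th (5th): Db
Major 7th (7th): F
Augmented 11th (11th): C

Gb – Bb – Db – F – C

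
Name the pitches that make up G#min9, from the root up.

G#min9: minor ninth on G#.
- root: G#
- minor 3rd: B
- perfect 5th: D#
- minor 7th: F#
- major 9th: A#

G# – B – D# – F# – A#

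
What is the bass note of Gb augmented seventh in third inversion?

F-flat

Gb augmented seventh = G-flat–B-flat–D–F-flat. Third inversion → seventh in the bass = F-flat.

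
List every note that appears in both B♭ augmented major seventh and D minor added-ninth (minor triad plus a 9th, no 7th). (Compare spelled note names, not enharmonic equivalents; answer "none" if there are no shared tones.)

B♭ augmented major seventh = B-flat, D, F-sharp, A.
D minor added-ninth = D, F, A, E.
Shared: D, A.

D, A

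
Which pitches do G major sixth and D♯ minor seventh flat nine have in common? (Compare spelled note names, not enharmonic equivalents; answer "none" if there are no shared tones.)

E

G major sixth: G B D E
D♯ minor seventh flat nine: D-sharp F-sharp A-sharp C-sharp E
Common to both → E.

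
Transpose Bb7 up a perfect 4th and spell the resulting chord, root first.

Eb, G, Bb, Db

Bb up a perfect 4th → Eb. New chord: Eb dominant seventh.
Root: Eb
Major 3rd (3rd): G
Perfect 5th (5th): Bb
Minor 7th (7th): Db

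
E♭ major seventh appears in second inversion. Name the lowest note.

B-flat

E♭ major seventh = E-flat–G–B-flat–D. Second inversion → fifth in the bass = B-flat.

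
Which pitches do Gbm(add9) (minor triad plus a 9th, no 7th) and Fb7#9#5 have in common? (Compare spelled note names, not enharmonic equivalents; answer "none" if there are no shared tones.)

Ab

Gbm(add9): Gb Bbb Db Ab
Fb7#9#5: Fb Ab C Ebb G
Common to both → Ab.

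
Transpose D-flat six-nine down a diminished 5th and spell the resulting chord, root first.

G, B, D, E, A

D-flat down a diminished 5th → G. New chord: G six-nine.
root → G
3rd (major 3rd) → B
5th (perfect 5th) → D
6th (major 6th) → E
9th (major 9th) → A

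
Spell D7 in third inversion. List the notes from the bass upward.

C D F# A

D7 = D–F#–A–C; third inversion → seventh (C) lowest.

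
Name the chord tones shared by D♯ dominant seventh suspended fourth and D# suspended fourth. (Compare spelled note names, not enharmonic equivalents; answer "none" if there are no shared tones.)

D♯ G♯ A♯

D♯ dominant seventh suspended fourth: D♯ G♯ A♯ C♯
D# suspended fourth: D♯ G♯ A♯
Common to both → D♯, G♯, A♯.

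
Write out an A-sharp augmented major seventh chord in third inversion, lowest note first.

G𝄪 A♯ C𝄪 E𝄪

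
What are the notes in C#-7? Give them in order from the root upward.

C#-7: minor seventh on C#.
root → C#
3rd (minor 3rd) → E
5th (perfect 5th) → G#
7th (minor 7th) → B

C#, E, G#, B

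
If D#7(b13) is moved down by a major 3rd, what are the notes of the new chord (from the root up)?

A major 3rd down from D# is B, so the new chord is B dominant seventh flat thirteen.
- root: B
- major 3rd: D#
- perfect 5th: F#
- minor 7th: A
- minor 13th: G

B, D#, F#, A, G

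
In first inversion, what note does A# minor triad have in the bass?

C#

A# minor triad = A#–C#–E#. First inversion → third in the bass = C#.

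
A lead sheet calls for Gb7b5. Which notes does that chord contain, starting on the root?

Gb7b5: dominant seventh flat five on G♭.
root → G♭
3rd (major 3rd) → B♭
5th (diminished 5th) → D𝄫
7th (minor 7th) → F♭

G♭ – B♭ – D𝄫 – F♭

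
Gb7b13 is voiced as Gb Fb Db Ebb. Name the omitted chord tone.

Bb

Gb7b13 = Gb, Bb, Db, Fb, Ebb. The voicing lacks the 3rd (major 3rd), Bb.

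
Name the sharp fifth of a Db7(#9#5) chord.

Db7(#9#5) is built on Db; its 5th is an augmented 5th above the root.
A fifth above D uses the letter A, and the augmented 5th above Db is A.

A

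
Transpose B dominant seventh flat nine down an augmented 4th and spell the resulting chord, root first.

F, A, C, E-flat, G-flat

An augmented 4th down from B is F, so the new chord is F dominant seventh flat nine.
F — root
A — major 3rd
C — perfect 5th
E-flat — minor 7th
G-flat — minor 9th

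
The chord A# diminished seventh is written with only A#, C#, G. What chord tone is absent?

The full A# diminished seventh chord is A#, C#, E, G.
Comparing with the voicing, the diminished 5th (5th) — E — is absent.

E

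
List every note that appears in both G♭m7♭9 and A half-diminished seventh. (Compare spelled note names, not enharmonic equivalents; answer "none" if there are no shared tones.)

G♭m7♭9: Gb Bbb Db Fb Abb
A half-diminished seventh: A C Eb G
Common to both → none.

none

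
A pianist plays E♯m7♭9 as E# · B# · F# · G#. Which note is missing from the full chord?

The full E♯m7♭9 chord is E#, G#, B#, D#, F#.
Comparing with the voicing, the minor 7th (7th) — D# — is absent.

D#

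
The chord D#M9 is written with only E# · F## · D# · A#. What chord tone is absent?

D#M9 = D#, F##, A#, C##, E#. The voicing lacks the 7th (major 7th), C##.

C##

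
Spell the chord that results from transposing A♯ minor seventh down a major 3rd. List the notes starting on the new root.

A-sharp down a major 3rd → F-sharp. New chord: F-sharp minor seventh.
Root: F-sharp
Minor 3rd (3rd): A
Perfect 5th (5th): C-sharp
Minor 7th (7th): E

F-sharp  A  C-sharp  E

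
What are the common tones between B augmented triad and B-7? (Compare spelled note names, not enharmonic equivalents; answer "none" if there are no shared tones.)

B augmented triad = B, D#, F##.
B-7 = B, D, F#, A.
Shared: B.

B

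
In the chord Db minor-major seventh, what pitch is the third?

Root of Db minor-major seventh = D-flat. The 3rd is a minor 3rd: D-flat up a minor 3rd → F-flat.

F-flat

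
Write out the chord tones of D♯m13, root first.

D♯ – F♯ – A♯ – C♯ – E♯ – G♯ – B♯

D♯m13 is a minor thirteenth built on D♯.
root → D♯
3rd (minor 3rd) → F♯
5th (perfect 5th) → A♯
7th (minor 7th) → C♯
9th (major 9th) → E♯
11th (perfect 11th) → G♯
13th (major 13th) → B♯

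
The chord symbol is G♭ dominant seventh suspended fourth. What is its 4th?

Cb

G♭ dominant seventh suspended fourth is built on Gb; its 4th is a perfect 4th above the root.
A fourth above G uses the letter C, and the perfect 4th above Gb is Cb.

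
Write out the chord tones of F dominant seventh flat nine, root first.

F A C Eb Gb

Root F, quality dominant seventh flat nine:
F — root
A — major 3rd
C — perfect 5th
Eb — minor 7th
Gb — minor 9th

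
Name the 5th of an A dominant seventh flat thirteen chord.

E

A dominant seventh flat thirteen is built on A; its 5th is a perfect 5th above the root.
A fifth above A uses the letter E, and the perfect 5th above A is E.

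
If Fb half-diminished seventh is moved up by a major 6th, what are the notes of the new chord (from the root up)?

Transposed root: F-flat → D-flat (major 6th up). So we spell D-flat half-diminished seventh:
D-flat — root
F-flat — minor 3rd
A-double-flat — diminished 5th
C-flat — minor 7th

D-flat – F-flat – A-double-flat – C-flat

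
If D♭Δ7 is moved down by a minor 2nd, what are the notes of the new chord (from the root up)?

A minor 2nd down from Db is C, so the new chord is C major seventh.
C — root
E — major 3rd
G — perfect 5th
B — major 7th

C – E – G – B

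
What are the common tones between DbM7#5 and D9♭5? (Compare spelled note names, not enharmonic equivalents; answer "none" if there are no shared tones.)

C

DbM7#5: Db F A C
D9♭5: D F# Ab C E
Common to both → C.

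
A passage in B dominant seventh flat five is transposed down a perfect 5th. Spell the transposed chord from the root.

E – G-sharp – B-flat – D

Transposed root: B → E (perfect 5th down). So we spell E dominant seventh flat five:
- root: E
- major 3rd: G-sharp
- diminished 5th: B-flat
- minor 7th: D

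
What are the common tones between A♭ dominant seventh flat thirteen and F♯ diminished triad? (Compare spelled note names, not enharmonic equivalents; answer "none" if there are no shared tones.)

A♭ dominant seventh flat thirteen: Ab C Eb Gb Fb
F♯ diminished triad: F# A C
Common to both → C.

C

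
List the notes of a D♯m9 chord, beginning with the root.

D♯, F♯, A♯, C♯, E♯

D♯m9 is a minor ninth built on D♯.
Root: D♯
Minor 3rd (3rd): F♯
Perfect 5th (5th): A♯
Minor 7th (7th): C♯
Major 9th (9th): E♯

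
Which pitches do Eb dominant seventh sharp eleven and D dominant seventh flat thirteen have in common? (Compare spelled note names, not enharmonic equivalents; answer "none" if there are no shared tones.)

Eb dominant seventh sharp eleven: Eb G Bb Db A
D dominant seventh flat thirteen: D F# A C Bb
Common to both → Bb, A.

Bb – A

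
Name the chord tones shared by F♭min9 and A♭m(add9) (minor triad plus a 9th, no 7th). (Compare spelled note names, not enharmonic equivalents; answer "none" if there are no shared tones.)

F♭min9 = Fb, Abb, Cb, Ebb, Gb.
A♭m(add9) = Ab, Cb, Eb, Bb.
Shared: Cb.

Cb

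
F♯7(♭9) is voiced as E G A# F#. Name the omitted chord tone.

C#

F♯7(♭9) = F#, A#, C#, E, G. The voicing lacks the 5th (perfect 5th), C#.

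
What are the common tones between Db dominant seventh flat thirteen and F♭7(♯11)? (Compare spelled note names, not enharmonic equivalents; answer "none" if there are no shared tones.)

Db dominant seventh flat thirteen: Db F Ab Cb Bbb
F♭7(♯11): Fb Ab Cb Ebb Bb
Common to both → Ab, Cb.

Ab, Cb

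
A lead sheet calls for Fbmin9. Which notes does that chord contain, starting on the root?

Fbmin9 is a minor ninth built on Fb.
- root: Fb
- minor 3rd: Abb
- perfect 5th: Cb
- minor 7th: Ebb
- major 9th: Gb

Fb, Abb, Cb, Ebb, Gb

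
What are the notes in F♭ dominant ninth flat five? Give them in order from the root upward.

Fb, Ab, Cbb, Ebb, Gb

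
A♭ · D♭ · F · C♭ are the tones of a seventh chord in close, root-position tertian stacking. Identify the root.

D♭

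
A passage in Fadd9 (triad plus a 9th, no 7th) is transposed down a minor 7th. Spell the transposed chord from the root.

G B D A

F down a minor 7th → G. New chord: G added-ninth.
- root: G
- major 3rd: B
- perfect 5th: D
- major 9th: A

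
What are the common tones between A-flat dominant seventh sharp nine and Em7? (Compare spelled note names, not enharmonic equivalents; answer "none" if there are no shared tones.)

B

A-flat dominant seventh sharp nine: Ab C Eb Gb B
Em7: E G B D
Common to both → B.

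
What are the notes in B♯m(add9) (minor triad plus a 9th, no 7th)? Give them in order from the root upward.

B♯m(add9): minor added-ninth on B#.
root → B#
3rd (minor 3rd) → D#
5th (perfect 5th) → F##
9th (major 9th) → C##

B#  D#  F##  C##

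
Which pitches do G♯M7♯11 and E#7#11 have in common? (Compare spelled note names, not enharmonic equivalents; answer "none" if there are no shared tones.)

B#, D#

G♯M7♯11 = G#, B#, D#, F##, C##.
E#7#11 = E#, G##, B#, D#, A##.
Shared: B#, D#.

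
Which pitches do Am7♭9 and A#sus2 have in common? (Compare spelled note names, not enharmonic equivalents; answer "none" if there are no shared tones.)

Am7♭9 = A, C, E, G, Bb.
A#sus2 = A#, B#, E#.
Shared: none.

none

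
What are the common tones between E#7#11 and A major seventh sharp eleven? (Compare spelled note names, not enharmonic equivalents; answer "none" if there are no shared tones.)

D#

E#7#11 = E#, G##, B#, D#, A##.
A major seventh sharp eleven = A, C#, E, G#, D#.
Shared: D#.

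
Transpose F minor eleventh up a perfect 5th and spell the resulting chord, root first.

C, E-flat, G, B-flat, D, F

Transposed root: F → C (perfect 5th up). So we spell C minor eleventh:
Root: C
Minor 3rd (3rd): E-flat
Perfect 5th (5th): G
Minor 7th (7th): B-flat
Major 9th (9th): D
Perfect 11th (11th): F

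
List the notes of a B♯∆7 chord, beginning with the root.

B♯∆7 is a major seventh built on B#.
root → B#
3rd (major 3rd) → D##
5th (perfect 5th) → F##
7th (major 7th) → A##

B# – D## – F## – A##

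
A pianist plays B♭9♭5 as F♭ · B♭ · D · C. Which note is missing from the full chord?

B♭9♭5 = B♭, D, F♭, A♭, C. The voicing lacks the 7th (minor 7th), A♭.

A♭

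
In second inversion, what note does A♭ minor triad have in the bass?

A♭ minor triad = A-flat–C-flat–E-flat. Second inversion → fifth in the bass = E-flat.

E-flat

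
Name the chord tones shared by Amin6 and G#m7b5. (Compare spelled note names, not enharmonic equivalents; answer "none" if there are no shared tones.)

Amin6: A C E F#
G#m7b5: G# B D F#
Common to both → F#.

F#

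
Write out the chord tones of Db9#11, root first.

Db9#11: dominant ninth sharp eleven on Db.
root → Db
3rd (major 3rd) → F
5th (perfect 5th) → Ab
7th (minor 7th) → Cb
9th (major 9th) → Eb
11th (augmented 11th) → G

Db, F, Ab, Cb, Eb, G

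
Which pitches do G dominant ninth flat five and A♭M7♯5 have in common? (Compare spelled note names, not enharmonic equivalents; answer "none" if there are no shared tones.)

G

G dominant ninth flat five: G B Db F A
A♭M7♯5: Ab C E G
Common to both → G.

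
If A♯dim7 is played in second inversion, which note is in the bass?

E

A♯dim7 in root position is A#–C#–E–G.
Second inversion places the fifth in the bass, which is E.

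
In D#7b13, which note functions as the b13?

B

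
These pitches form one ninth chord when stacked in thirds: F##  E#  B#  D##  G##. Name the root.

E#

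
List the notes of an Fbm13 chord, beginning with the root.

Root Fb, quality minor thirteenth:
Root: Fb
Minor 3rd (3rd): Abb
Perfect 5th (5th): Cb
Minor 7th (7th): Ebb
Major 9th (9th): Gb
Perfect 11th (11th): Bbb
Major 13th (13th): Db

Fb  Abb  Cb  Ebb  Gb  Bbb  Db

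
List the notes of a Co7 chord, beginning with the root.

C, Eb, Gb, Bbb

Co7: diminished seventh on C.
root → C
3rd (minor 3rd) → Eb
5th (diminished 5th) → Gb
7th (diminished 7th) → Bbb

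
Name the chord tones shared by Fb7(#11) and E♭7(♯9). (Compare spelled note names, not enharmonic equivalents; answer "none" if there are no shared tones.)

Bb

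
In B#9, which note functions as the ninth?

C𝄪

B#9 is built on B♯; its 9th is a major 9th above the root.
A second above B uses the letter C, and the major 9th above B♯ is C𝄪.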